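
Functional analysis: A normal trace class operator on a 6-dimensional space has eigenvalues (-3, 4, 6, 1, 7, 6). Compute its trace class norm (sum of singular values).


For a normal operator, singular values equal |eigenvalues|.
Trace norm = sum |lambda_i| = 3 + 4 + 6 + 1 + 7 + 6
= 27

27


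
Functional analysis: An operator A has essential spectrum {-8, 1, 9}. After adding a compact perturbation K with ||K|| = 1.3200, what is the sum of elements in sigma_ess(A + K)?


By Weyl's theorem, the essential spectrum is invariant under compact perturbations.
sigma_ess(A + K) = sigma_ess(A) = {-8, 1, 9}
Sum = -8 + 1 + 9 = 2

2


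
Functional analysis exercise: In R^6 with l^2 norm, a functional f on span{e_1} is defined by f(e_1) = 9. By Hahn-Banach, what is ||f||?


The norm of f is given by ||f|| = sup_{||x||=1} |f(x)|.
On span{e_1}, ||e_1|| = 1, so ||f|| = |f(e_1)| / ||e_1||
= |9| / 1 = 9.0000

9.0000


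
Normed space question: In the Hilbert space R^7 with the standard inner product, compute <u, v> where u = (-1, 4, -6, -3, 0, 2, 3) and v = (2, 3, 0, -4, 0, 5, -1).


Computing the standard inner product <u, v> = sum u_i * v_i
= -1*2 + 4*3 + -6*0 + -3*-4 + 0*0 + 2*5 + 3*-1
= -2 + 12 + 0 + 12 + 0 + 10 + -3
= 29

29


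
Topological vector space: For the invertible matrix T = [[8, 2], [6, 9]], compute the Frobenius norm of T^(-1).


det(T) = 8*9 - 2*6 = 60
T^(-1) = (1/60) * [[9, -2], [-6, 8]] = [[0.1500, -0.0333], [-0.1000, 0.1333]]
||T^(-1)||_F^2 = 0.1500^2 + (-0.0333)^2 + (-0.1000)^2 + 0.1333^2 = 0.0514
||T^(-1)||_F = sqrt(0.0514) = 0.2267

0.2267


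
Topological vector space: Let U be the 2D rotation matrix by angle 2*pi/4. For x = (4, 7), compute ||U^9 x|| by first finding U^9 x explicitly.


U is a rotation by theta = 2*pi/4
U^9 = rotation by 9*theta = 18*pi/4 = 2*pi/4 (mod 2*pi)
cos(2*pi/4) = 0.0000, sin(2*pi/4) = 1.0000
U^9 x = (0.0000 * 4 - 1.0000 * 7, 1.0000 * 4 + 0.0000 * 7)
= (-7.0000, 4.0000)
||U^9 x|| = sqrt((-7.0000)^2 + 4.0000^2) = sqrt(65.0000) = 8.0623

8.0623


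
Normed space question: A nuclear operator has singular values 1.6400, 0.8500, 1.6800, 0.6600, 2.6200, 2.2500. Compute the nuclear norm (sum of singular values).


The nuclear norm is the sum of all singular values.
||T||_1 = 1.6400 + 0.8500 + 1.6800 + 0.6600 + 2.6200 + 2.2500
= 9.7000

9.7000


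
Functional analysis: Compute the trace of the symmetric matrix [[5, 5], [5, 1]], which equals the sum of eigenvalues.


For a self-adjoint (symmetric) matrix, the eigenvalues are real.
The sum of eigenvalues equals the trace of the matrix.
trace = 5 + 1 = 6

6


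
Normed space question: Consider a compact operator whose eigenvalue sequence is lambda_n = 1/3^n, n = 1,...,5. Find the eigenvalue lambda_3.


The eigenvalue formula gives lambda_3 = 1/3^3
= 1/27
= 0.0370

0.0370


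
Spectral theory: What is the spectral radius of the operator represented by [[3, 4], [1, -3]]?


For a 2x2 matrix, eigenvalues satisfy lambda^2 - (trace)*lambda + det = 0
trace = 3 + -3 = 0
det = 3*-3 - 4*1 = -13
discriminant = 0^2 - 4*(-13) = 52
spectral radius = max |eigenvalue| = 3.6056

3.6056


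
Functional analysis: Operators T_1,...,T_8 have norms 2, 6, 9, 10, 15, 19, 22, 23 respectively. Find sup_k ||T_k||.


By the Uniform Boundedness Principle, the supremum of norms is finite.
sup_k ||T_k|| = max(2, 6, 9, 10, 15, 19, 22, 23) = 23

23


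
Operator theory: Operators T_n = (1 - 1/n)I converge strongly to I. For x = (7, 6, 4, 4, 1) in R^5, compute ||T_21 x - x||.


T_21 x - x = (1 - 1/21)x - x = -x/21
||x|| = sqrt(118) = 10.8628
||T_21 x - x|| = ||x||/21 = 10.8628/21 = 0.5173

0.5173


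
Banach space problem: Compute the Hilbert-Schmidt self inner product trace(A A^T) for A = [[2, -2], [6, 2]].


trace(A * A^T) = sum of squares of all entries
= 2^2 + (-2)^2 + 6^2 + 2^2
= 4 + 4 + 36 + 4
= 48

48


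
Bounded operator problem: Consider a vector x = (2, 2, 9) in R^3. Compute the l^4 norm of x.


The l^4 norm = (sum |x_i|^4)^(1/4)
Sum of 4th powers = 16 + 16 + 6561 = 6593
||x||_4 = (6593)^(1/4) = 9.0110

9.0110


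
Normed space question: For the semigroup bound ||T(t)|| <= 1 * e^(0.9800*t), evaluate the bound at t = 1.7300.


||T(1.7300)|| <= 1 * exp(0.9800 * 1.7300)
= 1 * exp(1.6954)
= 1 * 5.4488
= 5.4488

5.4488


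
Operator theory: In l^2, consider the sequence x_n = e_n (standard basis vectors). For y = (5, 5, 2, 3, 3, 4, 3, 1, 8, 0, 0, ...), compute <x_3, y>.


x_3 = e_3 is the standard basis vector with 1 in position 3.
<x_3, y> = y_3 = 2
As n -> infinity, <x_n, y> -> 0, confirming weak convergence of (x_n) to 0.

2


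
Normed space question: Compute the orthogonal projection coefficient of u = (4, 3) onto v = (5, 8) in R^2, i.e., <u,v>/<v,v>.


Computing <u,v> = 4*5 + 3*8 = 44
Computing <v,v> = 5^2 + 8^2 = 89
Projection coefficient = 44/89 = 0.4944

0.4944


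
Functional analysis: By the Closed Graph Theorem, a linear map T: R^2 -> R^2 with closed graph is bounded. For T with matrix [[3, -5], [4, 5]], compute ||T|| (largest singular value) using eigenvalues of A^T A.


A^T A = [[25, 5], [5, 50]]
trace(A^T A) = 75, det(A^T A) = 1225
discriminant = 75^2 - 4*1225 = 725
Largest eigenvalue of A^T A = (trace + sqrt(disc))/2 = 50.9629
||T|| = sqrt(50.9629) = 7.1388

7.1388


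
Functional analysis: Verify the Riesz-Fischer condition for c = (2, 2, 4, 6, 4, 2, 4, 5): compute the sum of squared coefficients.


sum |c_n|^2 = 2^2 + 2^2 + 4^2 + 6^2 + 4^2 + 2^2 + 4^2 + 5^2
= 4 + 4 + 16 + 36 + 16 + 4 + 16 + 25
= 121

121


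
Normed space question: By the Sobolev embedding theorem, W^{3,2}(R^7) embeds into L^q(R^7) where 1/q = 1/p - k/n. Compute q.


Using the Sobolev embedding formula: 1/q = 1/p - k/n
1/q = 1/2 - 3/7 = 1/14
q = 1/(1/14) = 14

14.0000


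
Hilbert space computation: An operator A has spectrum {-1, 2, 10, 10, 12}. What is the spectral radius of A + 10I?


Spectrum of A + 10I = {9, 12, 20, 20, 22}
Spectral radius = max |lambda| over the shifted spectrum
= max(9, 12, 20, 20, 22) = 22

22


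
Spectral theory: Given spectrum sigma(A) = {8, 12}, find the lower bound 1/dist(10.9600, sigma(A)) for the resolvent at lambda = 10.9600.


dist(10.9600, {8, 12}) = min(|10.9600 - 8|, |10.9600 - 12|)
= min(2.9600, 1.0400) = 1.0400
Resolvent bound = 1/1.0400 = 0.9615

0.9615


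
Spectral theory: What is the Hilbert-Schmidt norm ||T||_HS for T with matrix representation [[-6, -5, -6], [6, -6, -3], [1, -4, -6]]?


The Hilbert-Schmidt norm is sqrt(sum of squares of all entries).
Sum of squares = (-6)^2 + (-5)^2 + (-6)^2 + 6^2 + (-6)^2 + (-3)^2 + 1^2 + (-4)^2 + (-6)^2
= 36 + 25 + 36 + 36 + 36 + 9 + 1 + 16 + 36 = 231
||T||_HS = sqrt(231) = 15.1987

15.1987


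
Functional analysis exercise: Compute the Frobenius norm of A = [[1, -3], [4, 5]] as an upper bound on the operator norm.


||A||_F^2 = sum a_ij^2
= 1^2 + (-3)^2 + 4^2 + 5^2
= 1 + 9 + 16 + 25 = 51
||A||_F = sqrt(51) = 7.1414

7.1414


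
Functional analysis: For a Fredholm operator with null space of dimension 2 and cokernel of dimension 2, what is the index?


The Fredholm index is defined as ind(T) = dim(ker T) - dim(coker T)
= 2 - 2
= 0

0


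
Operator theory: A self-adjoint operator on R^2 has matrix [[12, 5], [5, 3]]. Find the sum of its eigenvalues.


For a self-adjoint (symmetric) matrix, the eigenvalues are real.
The sum of eigenvalues equals the trace of the matrix.
trace = 12 + 3 = 15

15


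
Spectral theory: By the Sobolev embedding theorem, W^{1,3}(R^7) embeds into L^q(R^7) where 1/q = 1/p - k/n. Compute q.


Using the Sobolev embedding formula: 1/q = 1/p - k/n
1/q = 1/3 - 1/7 = 4/21
q = 1/(4/21) = 21/4 = 5.2500

5.2500


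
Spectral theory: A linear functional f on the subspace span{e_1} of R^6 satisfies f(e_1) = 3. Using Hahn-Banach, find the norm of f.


The norm of f is given by ||f|| = sup_{||x||=1} |f(x)|.
On span{e_1}, ||e_1|| = 1, so ||f|| = |f(e_1)| / ||e_1||
= |3| / 1 = 3.0000

3.0000


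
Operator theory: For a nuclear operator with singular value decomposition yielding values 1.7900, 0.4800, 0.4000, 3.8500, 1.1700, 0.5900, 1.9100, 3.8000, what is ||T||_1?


The nuclear norm is the sum of all singular values.
||T||_1 = 1.7900 + 0.4800 + 0.4000 + 3.8500 + 1.1700 + 0.5900 + 1.9100 + 3.8000
= 13.9900

13.9900


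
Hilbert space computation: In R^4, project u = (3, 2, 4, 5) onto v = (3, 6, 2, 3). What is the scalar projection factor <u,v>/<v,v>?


Computing <u,v> = 3*3 + 2*6 + 4*2 + 5*3 = 44
Computing <v,v> = 3^2 + 6^2 + 2^2 + 3^2 = 58
Projection coefficient = 44/58 = 0.7586

0.7586


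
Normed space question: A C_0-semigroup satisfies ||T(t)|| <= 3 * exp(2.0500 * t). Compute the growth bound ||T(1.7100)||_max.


||T(1.7100)|| <= 3 * exp(2.0500 * 1.7100)
= 3 * exp(3.5055)
= 3 * 33.2981
= 99.8943

99.8943


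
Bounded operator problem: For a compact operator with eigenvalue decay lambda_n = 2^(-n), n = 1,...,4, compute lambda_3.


The eigenvalue formula gives lambda_3 = 1/2^3
= 1/8
= 0.1250

0.1250


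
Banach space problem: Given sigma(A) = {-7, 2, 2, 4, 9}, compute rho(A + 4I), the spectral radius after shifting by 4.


Spectrum of A + 4I = {-3, 6, 6, 8, 13}
Spectral radius = max |lambda| over the shifted spectrum
= max(3, 6, 6, 8, 13) = 13

13


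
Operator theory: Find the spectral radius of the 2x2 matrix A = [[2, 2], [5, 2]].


For a 2x2 matrix, eigenvalues satisfy lambda^2 - (trace)*lambda + det = 0
trace = 2 + 2 = 4
det = 2*2 - 2*5 = -6
discriminant = 4^2 - 4*(-6) = 40
spectral radius = max |eigenvalue| = 5.1623

5.1623


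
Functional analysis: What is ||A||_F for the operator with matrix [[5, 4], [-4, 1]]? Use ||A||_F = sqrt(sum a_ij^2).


||A||_F^2 = sum a_ij^2
= 5^2 + 4^2 + (-4)^2 + 1^2
= 25 + 16 + 16 + 1 = 58
||A||_F = sqrt(58) = 7.6158

7.6158


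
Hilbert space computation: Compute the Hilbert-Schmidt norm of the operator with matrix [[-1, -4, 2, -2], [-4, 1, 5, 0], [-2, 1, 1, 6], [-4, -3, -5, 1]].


The Hilbert-Schmidt norm is sqrt(sum of squares of all entries).
Sum of squares = (-1)^2 + (-4)^2 + 2^2 + (-2)^2 + (-4)^2 + 1^2 + 5^2 + 0^2 + (-2)^2 + 1^2 + 1^2 + 6^2 + (-4)^2 + (-3)^2 + (-5)^2 + 1^2
= 1 + 16 + 4 + 4 + 16 + 1 + 25 + 0 + 4 + 1 + 1 + 36 + 16 + 9 + 25 + 1 = 160
||T||_HS = sqrt(160) = 12.6491

12.6491


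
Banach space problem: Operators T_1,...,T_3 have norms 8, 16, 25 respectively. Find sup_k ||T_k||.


By the Uniform Boundedness Principle, the supremum of norms is finite.
sup_k ||T_k|| = max(8, 16, 25) = 25

25


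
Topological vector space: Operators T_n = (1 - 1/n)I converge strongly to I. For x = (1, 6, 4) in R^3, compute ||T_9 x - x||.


T_9 x - x = (1 - 1/9)x - x = -x/9
||x|| = sqrt(53) = 7.2801
||T_9 x - x|| = ||x||/9 = 7.2801/9 = 0.8089

0.8089


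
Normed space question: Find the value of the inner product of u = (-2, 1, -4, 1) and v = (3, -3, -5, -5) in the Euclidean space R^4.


Computing the standard inner product <u, v> = sum u_i * v_i
= -2*3 + 1*-3 + -4*-5 + 1*-5
= -6 + -3 + 20 + -5
= 6

6


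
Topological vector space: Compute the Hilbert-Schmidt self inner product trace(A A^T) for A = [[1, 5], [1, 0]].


trace(A * A^T) = sum of squares of all entries
= 1^2 + 5^2 + 1^2 + 0^2
= 1 + 25 + 1 + 0
= 27

27


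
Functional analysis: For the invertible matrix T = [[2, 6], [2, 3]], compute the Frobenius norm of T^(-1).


det(T) = 2*3 - 6*2 = -6
T^(-1) = (1/-6) * [[3, -6], [-2, 2]] = [[-0.5000, 1.0000], [0.3333, -0.3333]]
||T^(-1)||_F^2 = (-0.5000)^2 + 1.0000^2 + 0.3333^2 + (-0.3333)^2 = 1.4722
||T^(-1)||_F = sqrt(1.4722) = 1.2134

1.2134


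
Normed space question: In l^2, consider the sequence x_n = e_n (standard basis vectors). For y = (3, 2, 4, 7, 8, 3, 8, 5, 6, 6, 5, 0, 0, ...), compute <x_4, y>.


x_4 = e_4 is the standard basis vector with 1 in position 4.
<x_4, y> = y_4 = 7
As n -> infinity, <x_n, y> -> 0, confirming weak convergence of (x_n) to 0.

7


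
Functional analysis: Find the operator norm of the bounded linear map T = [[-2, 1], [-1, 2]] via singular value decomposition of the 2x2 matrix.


A^T A = [[5, -4], [-4, 5]]
trace(A^T A) = 10, det(A^T A) = 9
discriminant = 10^2 - 4*9 = 64
Largest eigenvalue of A^T A = (trace + sqrt(disc))/2 = 9.0000
||T|| = sqrt(9.0000) = 3.0000

3.0000


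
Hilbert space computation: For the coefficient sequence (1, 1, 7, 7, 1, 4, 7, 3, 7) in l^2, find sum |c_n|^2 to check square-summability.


sum |c_n|^2 = 1^2 + 1^2 + 7^2 + 7^2 + 1^2 + 4^2 + 7^2 + 3^2 + 7^2
= 1 + 1 + 49 + 49 + 1 + 16 + 49 + 9 + 49
= 224

224


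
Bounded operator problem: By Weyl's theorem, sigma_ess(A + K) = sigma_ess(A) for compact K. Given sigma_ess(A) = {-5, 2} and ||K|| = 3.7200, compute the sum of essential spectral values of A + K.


By Weyl's theorem, the essential spectrum is invariant under compact perturbations.
sigma_ess(A + K) = sigma_ess(A) = {-5, 2}
Sum = -5 + 2 = -3

-3


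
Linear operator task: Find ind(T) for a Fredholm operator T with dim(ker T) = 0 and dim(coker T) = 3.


The Fredholm index is defined as ind(T) = dim(ker T) - dim(coker T)
= 0 - 3
= -3

-3


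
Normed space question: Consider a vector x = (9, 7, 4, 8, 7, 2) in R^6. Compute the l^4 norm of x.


The l^4 norm = (sum |x_i|^4)^(1/4)
Sum of 4th powers = 6561 + 2401 + 256 + 4096 + 2401 + 16 = 15731
||x||_4 = (15731)^(1/4) = 11.1993

11.1993


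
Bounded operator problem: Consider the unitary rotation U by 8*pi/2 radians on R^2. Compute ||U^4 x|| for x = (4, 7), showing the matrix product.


U is a rotation by theta = 8*pi/2
U^4 = rotation by 4*theta = 32*pi/2 = 0*pi/2 (mod 2*pi)
cos(0*pi/2) = 1.0000, sin(0*pi/2) = 0.0000
U^4 x = (1.0000 * 4 - 0.0000 * 7, 0.0000 * 4 + 1.0000 * 7)
= (4.0000, 7.0000)
||U^4 x|| = sqrt(4.0000^2 + 7.0000^2) = sqrt(65.0000) = 8.0623

8.0623


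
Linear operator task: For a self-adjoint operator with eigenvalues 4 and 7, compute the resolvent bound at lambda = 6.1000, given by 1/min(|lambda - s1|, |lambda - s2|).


dist(6.1000, {4, 7}) = min(|6.1000 - 4|, |6.1000 - 7|)
= min(2.1000, 0.9000) = 0.9000
Resolvent bound = 1/0.9000 = 1.1111

1.1111


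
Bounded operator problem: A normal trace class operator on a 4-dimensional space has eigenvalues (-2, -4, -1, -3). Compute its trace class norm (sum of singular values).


For a normal operator, singular values equal |eigenvalues|.
Trace norm = sum |lambda_i| = 2 + 4 + 1 + 3
= 10

10


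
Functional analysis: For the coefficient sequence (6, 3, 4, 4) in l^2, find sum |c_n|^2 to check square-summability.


sum |c_n|^2 = 6^2 + 3^2 + 4^2 + 4^2
= 36 + 9 + 16 + 16
= 77

77


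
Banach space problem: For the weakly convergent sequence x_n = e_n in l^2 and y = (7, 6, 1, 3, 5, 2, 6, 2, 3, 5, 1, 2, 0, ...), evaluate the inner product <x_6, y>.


x_6 = e_6 is the standard basis vector with 1 in position 6.
<x_6, y> = y_6 = 2
As n -> infinity, <x_n, y> -> 0, confirming weak convergence of (x_n) to 0.

2


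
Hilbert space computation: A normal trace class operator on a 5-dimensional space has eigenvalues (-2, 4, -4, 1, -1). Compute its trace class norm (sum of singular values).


For a normal operator, singular values equal |eigenvalues|.
Trace norm = sum |lambda_i| = 2 + 4 + 4 + 1 + 1
= 12

12


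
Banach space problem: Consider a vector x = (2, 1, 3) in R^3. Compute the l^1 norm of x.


The l^1 norm equals the sum of absolute values of all components.
||x||_1 = 2 + 1 + 3
= 6

6.0000


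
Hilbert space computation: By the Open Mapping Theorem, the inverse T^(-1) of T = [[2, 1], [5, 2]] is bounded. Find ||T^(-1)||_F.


det(T) = 2*2 - 1*5 = -1
T^(-1) = (1/-1) * [[2, -1], [-5, 2]] = [[-2.0000, 1.0000], [5.0000, -2.0000]]
||T^(-1)||_F^2 = (-2.0000)^2 + 1.0000^2 + 5.0000^2 + (-2.0000)^2 = 34.0000
||T^(-1)||_F = sqrt(34.0000) = 5.8310

5.8310


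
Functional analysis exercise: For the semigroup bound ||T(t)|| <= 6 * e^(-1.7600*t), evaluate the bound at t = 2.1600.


||T(2.1600)|| <= 6 * exp(-1.7600 * 2.1600)
= 6 * exp(-3.8016)
= 6 * 0.0223
= 0.1340

0.1340


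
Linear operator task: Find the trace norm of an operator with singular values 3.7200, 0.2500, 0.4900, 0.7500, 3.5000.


The nuclear norm is the sum of all singular values.
||T||_1 = 3.7200 + 0.2500 + 0.4900 + 0.7500 + 3.5000
= 8.7100

8.7100


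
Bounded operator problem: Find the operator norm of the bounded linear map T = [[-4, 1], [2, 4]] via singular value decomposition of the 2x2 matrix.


A^T A = [[20, 4], [4, 17]]
trace(A^T A) = 37, det(A^T A) = 324
discriminant = 37^2 - 4*324 = 73
Largest eigenvalue of A^T A = (trace + sqrt(disc))/2 = 22.7720
||T|| = sqrt(22.7720) = 4.7720

4.7720


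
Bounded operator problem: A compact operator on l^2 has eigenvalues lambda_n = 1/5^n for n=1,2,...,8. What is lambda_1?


The eigenvalue formula gives lambda_1 = 1/5^1
= 1/5
= 0.2000

0.2000


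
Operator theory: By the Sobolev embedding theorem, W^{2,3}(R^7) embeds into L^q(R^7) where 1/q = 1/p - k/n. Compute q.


Using the Sobolev embedding formula: 1/q = 1/p - k/n
1/q = 1/3 - 2/7 = 1/21
q = 1/(1/21) = 21

21.0000


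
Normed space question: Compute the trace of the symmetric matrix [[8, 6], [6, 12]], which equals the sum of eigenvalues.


For a self-adjoint (symmetric) matrix, the eigenvalues are real.
The sum of eigenvalues equals the trace of the matrix.
trace = 8 + 12 = 20

20


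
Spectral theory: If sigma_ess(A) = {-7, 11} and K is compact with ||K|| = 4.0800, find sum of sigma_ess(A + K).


By Weyl's theorem, the essential spectrum is invariant under compact perturbations.
sigma_ess(A + K) = sigma_ess(A) = {-7, 11}
Sum = -7 + 11 = 4

4


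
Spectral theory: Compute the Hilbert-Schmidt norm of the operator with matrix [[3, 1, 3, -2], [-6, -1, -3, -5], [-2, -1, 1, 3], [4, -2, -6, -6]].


The Hilbert-Schmidt norm is sqrt(sum of squares of all entries).
Sum of squares = 3^2 + 1^2 + 3^2 + (-2)^2 + (-6)^2 + (-1)^2 + (-3)^2 + (-5)^2 + (-2)^2 + (-1)^2 + 1^2 + 3^2 + 4^2 + (-2)^2 + (-6)^2 + (-6)^2
= 9 + 1 + 9 + 4 + 36 + 1 + 9 + 25 + 4 + 1 + 1 + 9 + 16 + 4 + 36 + 36 = 201
||T||_HS = sqrt(201) = 14.1774

14.1774


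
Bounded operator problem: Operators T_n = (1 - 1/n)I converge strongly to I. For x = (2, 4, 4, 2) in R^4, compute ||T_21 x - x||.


T_21 x - x = (1 - 1/21)x - x = -x/21
||x|| = sqrt(40) = 6.3246
||T_21 x - x|| = ||x||/21 = 6.3246/21 = 0.3012

0.3012


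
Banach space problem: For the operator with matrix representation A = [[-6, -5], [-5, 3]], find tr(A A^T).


trace(A * A^T) = sum of squares of all entries
= (-6)^2 + (-5)^2 + (-5)^2 + 3^2
= 36 + 25 + 25 + 9
= 95

95


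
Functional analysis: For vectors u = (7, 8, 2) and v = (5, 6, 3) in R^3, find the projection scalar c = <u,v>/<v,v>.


Computing <u,v> = 7*5 + 8*6 + 2*3 = 89
Computing <v,v> = 5^2 + 6^2 + 3^2 = 70
Projection coefficient = 89/70 = 1.2714

1.2714


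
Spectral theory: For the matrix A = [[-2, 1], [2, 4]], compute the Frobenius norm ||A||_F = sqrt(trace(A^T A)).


||A||_F^2 = sum a_ij^2
= (-2)^2 + 1^2 + 2^2 + 4^2
= 4 + 1 + 4 + 16 = 25
||A||_F = sqrt(25) = 5.0000

5.0000


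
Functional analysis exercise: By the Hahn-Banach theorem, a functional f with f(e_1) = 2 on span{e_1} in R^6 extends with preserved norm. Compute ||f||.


The norm of f is given by ||f|| = sup_{||x||=1} |f(x)|.
On span{e_1}, ||e_1|| = 1, so ||f|| = |f(e_1)| / ||e_1||
= |2| / 1 = 2.0000

2.0000


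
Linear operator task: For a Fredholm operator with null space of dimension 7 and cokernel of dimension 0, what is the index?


The Fredholm index is defined as ind(T) = dim(ker T) - dim(coker T)
= 7 - 0
= 7

7


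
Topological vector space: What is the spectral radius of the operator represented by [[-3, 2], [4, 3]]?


For a 2x2 matrix, eigenvalues satisfy lambda^2 - (trace)*lambda + det = 0
trace = -3 + 3 = 0
det = -3*3 - 2*4 = -17
discriminant = 0^2 - 4*(-17) = 68
spectral radius = max |eigenvalue| = 4.1231

4.1231


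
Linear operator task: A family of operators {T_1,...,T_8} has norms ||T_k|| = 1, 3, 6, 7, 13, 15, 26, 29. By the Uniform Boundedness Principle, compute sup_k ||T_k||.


By the Uniform Boundedness Principle, the supremum of norms is finite.
sup_k ||T_k|| = max(1, 3, 6, 7, 13, 15, 26, 29) = 29

29


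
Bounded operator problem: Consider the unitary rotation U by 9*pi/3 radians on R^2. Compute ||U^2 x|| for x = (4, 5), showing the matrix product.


U is a rotation by theta = 9*pi/3
U^2 = rotation by 2*theta = 18*pi/3 = 0*pi/3 (mod 2*pi)
cos(0*pi/3) = 1.0000, sin(0*pi/3) = 0.0000
U^2 x = (1.0000 * 4 - 0.0000 * 5, 0.0000 * 4 + 1.0000 * 5)
= (4.0000, 5.0000)
||U^2 x|| = sqrt(4.0000^2 + 5.0000^2) = sqrt(41.0000) = 6.4031

6.4031


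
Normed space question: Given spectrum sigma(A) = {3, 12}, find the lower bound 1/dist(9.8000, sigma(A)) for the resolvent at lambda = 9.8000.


dist(9.8000, {3, 12}) = min(|9.8000 - 3|, |9.8000 - 12|)
= min(6.8000, 2.2000) = 2.2000
Resolvent bound = 1/2.2000 = 0.4545

0.4545


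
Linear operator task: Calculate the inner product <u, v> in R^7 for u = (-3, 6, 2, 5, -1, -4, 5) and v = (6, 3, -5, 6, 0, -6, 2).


Computing the standard inner product <u, v> = sum u_i * v_i
= -3*6 + 6*3 + 2*-5 + 5*6 + -1*0 + -4*-6 + 5*2
= -18 + 18 + -10 + 30 + 0 + 24 + 10
= 54

54


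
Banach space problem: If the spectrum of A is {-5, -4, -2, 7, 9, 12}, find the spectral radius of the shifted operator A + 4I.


Spectrum of A + 4I = {-1, 0, 2, 11, 13, 16}
Spectral radius = max |lambda| over the shifted spectrum
= max(1, 0, 2, 11, 13, 16) = 16

16


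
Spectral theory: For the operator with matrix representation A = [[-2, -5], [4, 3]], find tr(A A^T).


trace(A * A^T) = sum of squares of all entries
= (-2)^2 + (-5)^2 + 4^2 + 3^2
= 4 + 25 + 16 + 9
= 54

54


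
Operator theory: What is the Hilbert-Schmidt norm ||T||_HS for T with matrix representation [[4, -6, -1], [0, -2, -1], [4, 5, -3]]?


The Hilbert-Schmidt norm is sqrt(sum of squares of all entries).
Sum of squares = 4^2 + (-6)^2 + (-1)^2 + 0^2 + (-2)^2 + (-1)^2 + 4^2 + 5^2 + (-3)^2
= 16 + 36 + 1 + 0 + 4 + 1 + 16 + 25 + 9 = 108
||T||_HS = sqrt(108) = 10.3923

10.3923


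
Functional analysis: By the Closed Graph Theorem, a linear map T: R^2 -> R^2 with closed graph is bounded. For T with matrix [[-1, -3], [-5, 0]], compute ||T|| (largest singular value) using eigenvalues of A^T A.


A^T A = [[26, 3], [3, 9]]
trace(A^T A) = 35, det(A^T A) = 225
discriminant = 35^2 - 4*225 = 325
Largest eigenvalue of A^T A = (trace + sqrt(disc))/2 = 26.5139
||T|| = sqrt(26.5139) = 5.1492

5.1492


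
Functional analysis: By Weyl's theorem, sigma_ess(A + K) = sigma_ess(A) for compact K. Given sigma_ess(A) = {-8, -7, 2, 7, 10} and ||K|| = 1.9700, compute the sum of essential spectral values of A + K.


By Weyl's theorem, the essential spectrum is invariant under compact perturbations.
sigma_ess(A + K) = sigma_ess(A) = {-8, -7, 2, 7, 10}
Sum = -8 + -7 + 2 + 7 + 10 = 4

4


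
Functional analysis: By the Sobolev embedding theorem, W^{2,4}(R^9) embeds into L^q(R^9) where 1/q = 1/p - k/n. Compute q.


Using the Sobolev embedding formula: 1/q = 1/p - k/n
1/q = 1/4 - 2/9 = 1/36
q = 1/(1/36) = 36

36.0000


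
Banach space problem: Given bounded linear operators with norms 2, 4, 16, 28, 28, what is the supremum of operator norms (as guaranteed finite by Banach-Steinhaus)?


By the Uniform Boundedness Principle, the supremum of norms is finite.
sup_k ||T_k|| = max(2, 4, 16, 28, 28) = 28

28


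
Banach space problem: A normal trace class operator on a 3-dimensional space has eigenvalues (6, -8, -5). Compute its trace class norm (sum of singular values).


For a normal operator, singular values equal |eigenvalues|.
Trace norm = sum |lambda_i| = 6 + 8 + 5
= 19

19


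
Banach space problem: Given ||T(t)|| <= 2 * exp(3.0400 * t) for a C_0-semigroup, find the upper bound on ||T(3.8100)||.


||T(3.8100)|| <= 2 * exp(3.0400 * 3.8100)
= 2 * exp(11.5824)
= 2 * 107194.4764
= 214388.9528

214388.9528


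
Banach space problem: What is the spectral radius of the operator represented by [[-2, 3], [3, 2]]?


For a 2x2 matrix, eigenvalues satisfy lambda^2 - (trace)*lambda + det = 0
trace = -2 + 2 = 0
det = -2*2 - 3*3 = -13
discriminant = 0^2 - 4*(-13) = 52
spectral radius = max |eigenvalue| = 3.6056

3.6056


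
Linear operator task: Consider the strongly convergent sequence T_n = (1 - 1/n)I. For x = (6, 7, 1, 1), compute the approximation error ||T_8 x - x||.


T_8 x - x = (1 - 1/8)x - x = -x/8
||x|| = sqrt(87) = 9.3274
||T_8 x - x|| = ||x||/8 = 9.3274/8 = 1.1659

1.1659


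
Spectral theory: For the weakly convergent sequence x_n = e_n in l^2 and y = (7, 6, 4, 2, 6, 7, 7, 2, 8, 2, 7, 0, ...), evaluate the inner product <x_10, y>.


x_10 = e_10 is the standard basis vector with 1 in position 10.
<x_10, y> = y_10 = 2
As n -> infinity, <x_n, y> -> 0, confirming weak convergence of (x_n) to 0.

2


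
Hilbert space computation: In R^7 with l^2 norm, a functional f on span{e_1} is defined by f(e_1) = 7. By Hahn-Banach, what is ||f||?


The norm of f is given by ||f|| = sup_{||x||=1} |f(x)|.
On span{e_1}, ||e_1|| = 1, so ||f|| = |f(e_1)| / ||e_1||
= |7| / 1 = 7.0000

7.0000


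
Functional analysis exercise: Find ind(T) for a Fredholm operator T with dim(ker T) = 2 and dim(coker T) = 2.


The Fredholm index is defined as ind(T) = dim(ker T) - dim(coker T)
= 2 - 2
= 0

0


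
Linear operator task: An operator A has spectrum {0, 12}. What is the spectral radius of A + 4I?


Spectrum of A + 4I = {4, 16}
Spectral radius = max |lambda| over the shifted spectrum
= max(4, 16) = 16

16


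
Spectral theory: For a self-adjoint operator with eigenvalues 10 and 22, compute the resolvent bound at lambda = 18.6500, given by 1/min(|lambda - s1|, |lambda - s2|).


dist(18.6500, {10, 22}) = min(|18.6500 - 10|, |18.6500 - 22|)
= min(8.6500, 3.3500) = 3.3500
Resolvent bound = 1/3.3500 = 0.2985

0.2985


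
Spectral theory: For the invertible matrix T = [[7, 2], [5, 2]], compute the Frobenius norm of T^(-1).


det(T) = 7*2 - 2*5 = 4
T^(-1) = (1/4) * [[2, -2], [-5, 7]] = [[0.5000, -0.5000], [-1.2500, 1.7500]]
||T^(-1)||_F^2 = 0.5000^2 + (-0.5000)^2 + (-1.2500)^2 + 1.7500^2 = 5.1250
||T^(-1)||_F = sqrt(5.1250) = 2.2638

2.2638


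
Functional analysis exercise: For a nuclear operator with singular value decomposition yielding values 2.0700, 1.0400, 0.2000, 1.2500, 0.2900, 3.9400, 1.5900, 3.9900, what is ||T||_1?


The nuclear norm is the sum of all singular values.
||T||_1 = 2.0700 + 1.0400 + 0.2000 + 1.2500 + 0.2900 + 3.9400 + 1.5900 + 3.9900
= 14.3700

14.3700


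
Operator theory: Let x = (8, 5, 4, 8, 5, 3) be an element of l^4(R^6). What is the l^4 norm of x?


The l^4 norm = (sum |x_i|^4)^(1/4)
Sum of 4th powers = 4096 + 625 + 256 + 4096 + 625 + 81 = 9779
||x||_4 = (9779)^(1/4) = 9.9443

9.9443


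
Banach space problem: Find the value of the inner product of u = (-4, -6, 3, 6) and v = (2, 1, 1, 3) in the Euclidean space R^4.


Computing the standard inner product <u, v> = sum u_i * v_i
= -4*2 + -6*1 + 3*1 + 6*3
= -8 + -6 + 3 + 18
= 7

7


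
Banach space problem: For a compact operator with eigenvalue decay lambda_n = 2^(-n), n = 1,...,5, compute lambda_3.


The eigenvalue formula gives lambda_3 = 1/2^3
= 1/8
= 0.1250

0.1250


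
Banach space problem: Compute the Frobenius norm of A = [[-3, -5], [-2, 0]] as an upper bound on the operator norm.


||A||_F^2 = sum a_ij^2
= (-3)^2 + (-5)^2 + (-2)^2 + 0^2
= 9 + 25 + 4 + 0 = 38
||A||_F = sqrt(38) = 6.1644

6.1644


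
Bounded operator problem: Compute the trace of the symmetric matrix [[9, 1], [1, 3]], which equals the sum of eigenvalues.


For a self-adjoint (symmetric) matrix, the eigenvalues are real.
The sum of eigenvalues equals the trace of the matrix.
trace = 9 + 3 = 12

12


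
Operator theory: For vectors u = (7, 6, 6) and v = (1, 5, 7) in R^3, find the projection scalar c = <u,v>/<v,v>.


Computing <u,v> = 7*1 + 6*5 + 6*7 = 79
Computing <v,v> = 1^2 + 5^2 + 7^2 = 75
Projection coefficient = 79/75 = 1.0533

1.0533


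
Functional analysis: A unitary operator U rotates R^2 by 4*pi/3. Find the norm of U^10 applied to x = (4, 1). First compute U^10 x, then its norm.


U is a rotation by theta = 4*pi/3
U^10 = rotation by 10*theta = 40*pi/3 = 4*pi/3 (mod 2*pi)
cos(4*pi/3) = -0.5000, sin(4*pi/3) = -0.8660
U^10 x = (-0.5000 * 4 - -0.8660 * 1, -0.8660 * 4 + -0.5000 * 1)
= (-1.1340, -3.9641)
||U^10 x|| = sqrt((-1.1340)^2 + (-3.9641)^2) = sqrt(17.0000) = 4.1231

4.1231


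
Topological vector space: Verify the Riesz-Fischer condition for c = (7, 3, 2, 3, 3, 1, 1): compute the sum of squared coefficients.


sum |c_n|^2 = 7^2 + 3^2 + 2^2 + 3^2 + 3^2 + 1^2 + 1^2
= 49 + 9 + 4 + 9 + 9 + 1 + 1
= 82

82


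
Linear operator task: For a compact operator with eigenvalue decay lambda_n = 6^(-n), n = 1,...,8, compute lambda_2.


The eigenvalue formula gives lambda_2 = 1/6^2
= 1/36
= 0.0278

0.0278


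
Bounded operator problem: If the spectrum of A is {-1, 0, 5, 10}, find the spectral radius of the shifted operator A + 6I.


Spectrum of A + 6I = {5, 6, 11, 16}
Spectral radius = max |lambda| over the shifted spectrum
= max(5, 6, 11, 16) = 16

16


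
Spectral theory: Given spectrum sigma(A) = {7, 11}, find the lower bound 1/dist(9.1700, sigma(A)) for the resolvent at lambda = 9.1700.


dist(9.1700, {7, 11}) = min(|9.1700 - 7|, |9.1700 - 11|)
= min(2.1700, 1.8300) = 1.8300
Resolvent bound = 1/1.8300 = 0.5464

0.5464


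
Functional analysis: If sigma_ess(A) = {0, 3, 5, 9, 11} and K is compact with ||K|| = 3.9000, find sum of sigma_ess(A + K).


By Weyl's theorem, the essential spectrum is invariant under compact perturbations.
sigma_ess(A + K) = sigma_ess(A) = {0, 3, 5, 9, 11}
Sum = 0 + 3 + 5 + 9 + 11 = 28

28


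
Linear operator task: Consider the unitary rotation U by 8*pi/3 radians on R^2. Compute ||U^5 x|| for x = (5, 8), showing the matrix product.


U is a rotation by theta = 8*pi/3
U^5 = rotation by 5*theta = 40*pi/3 = 4*pi/3 (mod 2*pi)
cos(4*pi/3) = -0.5000, sin(4*pi/3) = -0.8660
U^5 x = (-0.5000 * 5 - -0.8660 * 8, -0.8660 * 5 + -0.5000 * 8)
= (4.4282, -8.3301)
||U^5 x|| = sqrt(4.4282^2 + (-8.3301)^2) = sqrt(89.0000) = 9.4340

9.4340


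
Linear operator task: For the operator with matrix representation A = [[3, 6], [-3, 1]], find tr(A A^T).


trace(A * A^T) = sum of squares of all entries
= 3^2 + 6^2 + (-3)^2 + 1^2
= 9 + 36 + 9 + 1
= 55

55


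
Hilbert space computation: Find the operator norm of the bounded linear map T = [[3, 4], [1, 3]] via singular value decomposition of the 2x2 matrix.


A^T A = [[10, 15], [15, 25]]
trace(A^T A) = 35, det(A^T A) = 25
discriminant = 35^2 - 4*25 = 1125
Largest eigenvalue of A^T A = (trace + sqrt(disc))/2 = 34.2705
||T|| = sqrt(34.2705) = 5.8541

5.8541


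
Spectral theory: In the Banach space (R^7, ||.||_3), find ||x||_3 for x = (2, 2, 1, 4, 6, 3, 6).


The l^3 norm = (sum |x_i|^3)^(1/3)
Sum of 3th powers = 8 + 8 + 1 + 64 + 216 + 27 + 216 = 540
||x||_3 = (540)^(1/3) = 8.1433

8.1433


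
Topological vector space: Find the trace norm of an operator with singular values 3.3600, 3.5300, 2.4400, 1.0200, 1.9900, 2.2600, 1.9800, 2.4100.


The nuclear norm is the sum of all singular values.
||T||_1 = 3.3600 + 3.5300 + 2.4400 + 1.0200 + 1.9900 + 2.2600 + 1.9800 + 2.4100
= 18.9900

18.9900


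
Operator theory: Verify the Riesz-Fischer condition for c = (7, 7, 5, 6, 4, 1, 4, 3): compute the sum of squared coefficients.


sum |c_n|^2 = 7^2 + 7^2 + 5^2 + 6^2 + 4^2 + 1^2 + 4^2 + 3^2
= 49 + 49 + 25 + 36 + 16 + 1 + 16 + 9
= 201

201


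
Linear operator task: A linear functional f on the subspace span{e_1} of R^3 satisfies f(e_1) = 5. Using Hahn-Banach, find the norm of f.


The norm of f is given by ||f|| = sup_{||x||=1} |f(x)|.
On span{e_1}, ||e_1|| = 1, so ||f|| = |f(e_1)| / ||e_1||
= |5| / 1 = 5.0000

5.0000


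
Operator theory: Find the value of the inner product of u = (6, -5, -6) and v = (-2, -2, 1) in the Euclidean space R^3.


Computing the standard inner product <u, v> = sum u_i * v_i
= 6*-2 + -5*-2 + -6*1
= -12 + 10 + -6
= -8

-8


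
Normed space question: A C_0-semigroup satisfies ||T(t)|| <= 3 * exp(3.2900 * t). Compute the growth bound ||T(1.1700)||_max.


||T(1.1700)|| <= 3 * exp(3.2900 * 1.1700)
= 3 * exp(3.8493)
= 3 * 46.9602
= 140.8805

140.8805


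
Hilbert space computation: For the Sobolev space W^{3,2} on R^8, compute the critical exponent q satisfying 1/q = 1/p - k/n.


Using the Sobolev embedding formula: 1/q = 1/p - k/n
1/q = 1/2 - 3/8 = 1/8
q = 1/(1/8) = 8

8.0000


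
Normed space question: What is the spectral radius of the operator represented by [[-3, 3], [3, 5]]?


For a 2x2 matrix, eigenvalues satisfy lambda^2 - (trace)*lambda + det = 0
trace = -3 + 5 = 2
det = -3*5 - 3*3 = -24
discriminant = 2^2 - 4*(-24) = 100
spectral radius = max |eigenvalue| = 6.0000

6.0000


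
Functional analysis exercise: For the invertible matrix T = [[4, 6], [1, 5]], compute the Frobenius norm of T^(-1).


det(T) = 4*5 - 6*1 = 14
T^(-1) = (1/14) * [[5, -6], [-1, 4]] = [[0.3571, -0.4286], [-0.0714, 0.2857]]
||T^(-1)||_F^2 = 0.3571^2 + (-0.4286)^2 + (-0.0714)^2 + 0.2857^2 = 0.3980
||T^(-1)||_F = sqrt(0.3980) = 0.6308

0.6308


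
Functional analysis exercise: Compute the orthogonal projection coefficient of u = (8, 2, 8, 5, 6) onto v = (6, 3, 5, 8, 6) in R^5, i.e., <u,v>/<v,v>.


Computing <u,v> = 8*6 + 2*3 + 8*5 + 5*8 + 6*6 = 170
Computing <v,v> = 6^2 + 3^2 + 5^2 + 8^2 + 6^2 = 170
Projection coefficient = 170/170 = 1.0000

1.0000


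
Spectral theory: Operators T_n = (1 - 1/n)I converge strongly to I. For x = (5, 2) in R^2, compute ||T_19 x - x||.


T_19 x - x = (1 - 1/19)x - x = -x/19
||x|| = sqrt(29) = 5.3852
||T_19 x - x|| = ||x||/19 = 5.3852/19 = 0.2834

0.2834


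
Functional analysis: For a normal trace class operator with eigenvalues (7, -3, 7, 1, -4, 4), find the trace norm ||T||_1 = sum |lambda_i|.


For a normal operator, singular values equal |eigenvalues|.
Trace norm = sum |lambda_i| = 7 + 3 + 7 + 1 + 4 + 4
= 26

26


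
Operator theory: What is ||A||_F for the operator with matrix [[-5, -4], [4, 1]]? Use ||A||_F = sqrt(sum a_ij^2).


||A||_F^2 = sum a_ij^2
= (-5)^2 + (-4)^2 + 4^2 + 1^2
= 25 + 16 + 16 + 1 = 58
||A||_F = sqrt(58) = 7.6158

7.6158


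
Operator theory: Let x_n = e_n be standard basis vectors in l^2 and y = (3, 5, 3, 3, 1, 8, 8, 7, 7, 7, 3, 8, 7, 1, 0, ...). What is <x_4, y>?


x_4 = e_4 is the standard basis vector with 1 in position 4.
<x_4, y> = y_4 = 3
As n -> infinity, <x_n, y> -> 0, confirming weak convergence of (x_n) to 0.

3


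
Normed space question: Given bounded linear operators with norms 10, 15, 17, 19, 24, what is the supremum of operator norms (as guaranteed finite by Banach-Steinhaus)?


By the Uniform Boundedness Principle, the supremum of norms is finite.
sup_k ||T_k|| = max(10, 15, 17, 19, 24) = 24

24


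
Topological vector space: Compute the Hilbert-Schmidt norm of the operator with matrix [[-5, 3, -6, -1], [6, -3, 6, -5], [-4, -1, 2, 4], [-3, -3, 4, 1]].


The Hilbert-Schmidt norm is sqrt(sum of squares of all entries).
Sum of squares = (-5)^2 + 3^2 + (-6)^2 + (-1)^2 + 6^2 + (-3)^2 + 6^2 + (-5)^2 + (-4)^2 + (-1)^2 + 2^2 + 4^2 + (-3)^2 + (-3)^2 + 4^2 + 1^2
= 25 + 9 + 36 + 1 + 36 + 9 + 36 + 25 + 16 + 1 + 4 + 16 + 9 + 9 + 16 + 1 = 249
||T||_HS = sqrt(249) = 15.7797

15.7797


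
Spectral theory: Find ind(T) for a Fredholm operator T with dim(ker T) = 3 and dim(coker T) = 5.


The Fredholm index is defined as ind(T) = dim(ker T) - dim(coker T)
= 3 - 5
= -2

-2


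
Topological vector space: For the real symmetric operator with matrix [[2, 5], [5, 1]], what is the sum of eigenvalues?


For a self-adjoint (symmetric) matrix, the eigenvalues are real.
The sum of eigenvalues equals the trace of the matrix.
trace = 2 + 1 = 3

3


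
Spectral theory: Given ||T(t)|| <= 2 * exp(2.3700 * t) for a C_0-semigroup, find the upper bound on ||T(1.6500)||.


||T(1.6500)|| <= 2 * exp(2.3700 * 1.6500)
= 2 * exp(3.9105)
= 2 * 49.9239
= 99.8478

99.8478


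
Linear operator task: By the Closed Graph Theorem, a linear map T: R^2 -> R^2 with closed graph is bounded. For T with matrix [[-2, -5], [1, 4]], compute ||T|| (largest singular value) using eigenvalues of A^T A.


A^T A = [[5, 14], [14, 41]]
trace(A^T A) = 46, det(A^T A) = 9
discriminant = 46^2 - 4*9 = 2080
Largest eigenvalue of A^T A = (trace + sqrt(disc))/2 = 45.8035
||T|| = sqrt(45.8035) = 6.7678

6.7678


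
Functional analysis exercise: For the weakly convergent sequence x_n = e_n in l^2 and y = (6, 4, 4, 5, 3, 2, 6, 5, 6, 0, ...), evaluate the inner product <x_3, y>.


x_3 = e_3 is the standard basis vector with 1 in position 3.
<x_3, y> = y_3 = 4
As n -> infinity, <x_n, y> -> 0, confirming weak convergence of (x_n) to 0.

4


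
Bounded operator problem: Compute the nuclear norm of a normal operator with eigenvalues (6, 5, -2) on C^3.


For a normal operator, singular values equal |eigenvalues|.
Trace norm = sum |lambda_i| = 6 + 5 + 2
= 13

13


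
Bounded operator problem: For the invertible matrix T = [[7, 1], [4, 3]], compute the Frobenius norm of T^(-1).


det(T) = 7*3 - 1*4 = 17
T^(-1) = (1/17) * [[3, -1], [-4, 7]] = [[0.1765, -0.0588], [-0.2353, 0.4118]]
||T^(-1)||_F^2 = 0.1765^2 + (-0.0588)^2 + (-0.2353)^2 + 0.4118^2 = 0.2595
||T^(-1)||_F = sqrt(0.2595) = 0.5094

0.5094


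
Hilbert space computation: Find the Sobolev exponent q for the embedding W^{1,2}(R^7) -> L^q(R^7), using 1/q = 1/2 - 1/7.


Using the Sobolev embedding formula: 1/q = 1/p - k/n
1/q = 1/2 - 1/7 = 5/14
q = 1/(5/14) = 14/5 = 2.8000

2.8000


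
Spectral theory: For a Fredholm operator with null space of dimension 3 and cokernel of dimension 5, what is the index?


The Fredholm index is defined as ind(T) = dim(ker T) - dim(coker T)
= 3 - 5
= -2

-2


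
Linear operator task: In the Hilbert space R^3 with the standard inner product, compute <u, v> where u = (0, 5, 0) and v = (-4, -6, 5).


Computing the standard inner product <u, v> = sum u_i * v_i
= 0*-4 + 5*-6 + 0*5
= 0 + -30 + 0
= -30

-30


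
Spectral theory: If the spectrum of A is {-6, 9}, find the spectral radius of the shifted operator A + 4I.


Spectrum of A + 4I = {-2, 13}
Spectral radius = max |lambda| over the shifted spectrum
= max(2, 13) = 13

13


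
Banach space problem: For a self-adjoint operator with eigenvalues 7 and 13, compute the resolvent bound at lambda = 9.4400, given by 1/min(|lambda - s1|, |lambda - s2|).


dist(9.4400, {7, 13}) = min(|9.4400 - 7|, |9.4400 - 13|)
= min(2.4400, 3.5600) = 2.4400
Resolvent bound = 1/2.4400 = 0.4098

0.4098


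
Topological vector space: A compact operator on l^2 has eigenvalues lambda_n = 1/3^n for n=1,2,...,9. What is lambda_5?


The eigenvalue formula gives lambda_5 = 1/3^5
= 1/243
= 0.0041

0.0041


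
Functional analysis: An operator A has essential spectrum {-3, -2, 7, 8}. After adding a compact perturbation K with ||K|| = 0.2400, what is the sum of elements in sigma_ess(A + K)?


By Weyl's theorem, the essential spectrum is invariant under compact perturbations.
sigma_ess(A + K) = sigma_ess(A) = {-3, -2, 7, 8}
Sum = -3 + -2 + 7 + 8 = 10

10


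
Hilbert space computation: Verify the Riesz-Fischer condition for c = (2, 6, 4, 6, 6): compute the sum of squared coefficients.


sum |c_n|^2 = 2^2 + 6^2 + 4^2 + 6^2 + 6^2
= 4 + 36 + 16 + 36 + 36
= 128

128


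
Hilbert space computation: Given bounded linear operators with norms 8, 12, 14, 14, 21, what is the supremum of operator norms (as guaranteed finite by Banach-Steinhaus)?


By the Uniform Boundedness Principle, the supremum of norms is finite.
sup_k ||T_k|| = max(8, 12, 14, 14, 21) = 21

21


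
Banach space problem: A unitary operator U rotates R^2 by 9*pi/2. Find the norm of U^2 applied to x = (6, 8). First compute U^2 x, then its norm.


U is a rotation by theta = 9*pi/2
U^2 = rotation by 2*theta = 18*pi/2 = 2*pi/2 (mod 2*pi)
cos(2*pi/2) = -1.0000, sin(2*pi/2) = 0.0000
U^2 x = (-1.0000 * 6 - 0.0000 * 8, 0.0000 * 6 + -1.0000 * 8)
= (-6.0000, -8.0000)
||U^2 x|| = sqrt((-6.0000)^2 + (-8.0000)^2) = sqrt(100.0000) = 10.0000

10.0000
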